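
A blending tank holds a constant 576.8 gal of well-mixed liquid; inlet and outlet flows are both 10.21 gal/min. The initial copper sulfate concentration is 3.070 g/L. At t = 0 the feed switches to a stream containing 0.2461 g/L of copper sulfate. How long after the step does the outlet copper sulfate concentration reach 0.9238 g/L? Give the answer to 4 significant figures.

80.63 min

Unsteady species balance (constant V, well mixed): V dC/dt = Q(C_in − C), so τ = V/Q = 56.4936 min.
C(t) = C_in + (C₀ − C_in) e^(−t/τ). Set C = 0.9238 and solve for t:
e^(−t/τ) = (C − C_in)/(C₀ − C_in) = (0.9238 − 0.2461)/(3.070 − 0.2461) = 0.239987
t = −τ ln(…) = 56.4936 × 1.42717 = 80.6260 min.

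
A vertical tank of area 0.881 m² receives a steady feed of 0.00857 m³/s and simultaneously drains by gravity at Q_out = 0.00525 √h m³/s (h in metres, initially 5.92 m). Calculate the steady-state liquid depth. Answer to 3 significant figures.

A dh/dt = Q_in − 0.00525 √h. Steady state requires inflow = outflow:
Q_in = 0.00525 √h_ss ⇒ √h_ss = 0.00857/0.00525 = 1.6324.
h_ss = 1.6324² = 2.6647 m. (Since h₀ = 5.92 m > h_ss, the level will fall toward this value.)

2.66 m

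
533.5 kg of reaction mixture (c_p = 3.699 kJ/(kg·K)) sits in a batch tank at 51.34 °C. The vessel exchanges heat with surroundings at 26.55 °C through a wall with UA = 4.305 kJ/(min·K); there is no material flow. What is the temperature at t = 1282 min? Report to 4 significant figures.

First-law balance (no shaft work): M c_p dT/dt = −UA(T − T_amb).
dT/dt = (T_ss − T)/τ with T_ss = T_amb = 26.5500 °C, τ = M c_p/UA = 533.5·3.699/4.305 = 458.401 min.
This is linear first-order; T(t) = T_ss + (T₀ − T_ss) e^(−t/τ).
T(1282) = 26.5500 + (24.7900)·0.0610124 = 28.0625 °C.

28.06 °C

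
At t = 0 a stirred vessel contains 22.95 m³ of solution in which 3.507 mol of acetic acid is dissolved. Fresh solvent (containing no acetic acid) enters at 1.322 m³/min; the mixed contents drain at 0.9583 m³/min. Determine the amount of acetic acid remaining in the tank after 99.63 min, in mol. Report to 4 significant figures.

Total volume: dV/dt = Q_in − Q_out = 0.363700 m³/min, so V(t) = 22.95 + 0.363700 t and V(99.63) = 59.1854 m³.
Species balance (pure solvent in): dm/dt = −Q_out · m/V(t).
dm/m = −Q_out dt/(V₀ + 0.363700 t); integrating gives ln(m/m₀) = −(Q_out/(Q_in−Q_out)) ln(V/V₀).
m = m₀ (V₀/V)^(Q_out/(Q_in−Q_out)) = 3.507 × (22.95/59.1854)^(2.63486) = 0.288980 mol.

0.2890 mol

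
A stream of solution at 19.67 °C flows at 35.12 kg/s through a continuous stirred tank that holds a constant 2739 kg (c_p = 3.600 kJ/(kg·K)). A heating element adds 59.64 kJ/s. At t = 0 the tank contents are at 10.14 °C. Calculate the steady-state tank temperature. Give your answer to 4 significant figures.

Unsteady energy balance on the tank contents: M c_p dT/dt = ṁ c_p (T_in − T) + 59.64.
At steady state dT/dt = 0 ⇒ T_ss = T_in + Q̇/(ṁ c_p) = 19.67 + 59.64/(35.12·3.600) = 20.1417 °C.

20.14 °C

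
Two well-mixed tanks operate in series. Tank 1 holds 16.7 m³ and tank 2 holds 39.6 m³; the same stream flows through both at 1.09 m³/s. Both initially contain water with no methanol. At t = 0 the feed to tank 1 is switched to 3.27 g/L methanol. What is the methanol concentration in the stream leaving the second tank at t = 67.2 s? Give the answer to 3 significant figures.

2.41 g/L

Time constants: τᵢ = Vᵢ/Q for each well-mixed tank.
τ₁ = 16.7/1.09 = 15.321 s; τ₂ = 39.6/1.09 = 36.330 s.
Tank 1: C₁ = C_in(1 − e^(−t/τ₁)). Tank 2 (τ₁ ≠ τ₂): C₂ = C_in[1 − (τ₁ e^(−t/τ₁) − τ₂ e^(−t/τ₂))/(τ₁ − τ₂)].
At t = 67.2: e^(−t/τ₁) = 0.012449, e^(−t/τ₂) = 0.15728.
C₂ = 3.27·[1 − (15.321·0.012449 − 36.330·0.15728)/(-21.009)] = 3.27·0.73709 = 2.4103 g/L.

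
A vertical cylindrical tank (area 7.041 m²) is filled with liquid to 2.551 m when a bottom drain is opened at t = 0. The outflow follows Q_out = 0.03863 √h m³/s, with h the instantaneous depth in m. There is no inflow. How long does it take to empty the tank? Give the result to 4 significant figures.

582.2 s

Unsteady balance on liquid volume: A dh/dt = −0.03863 √h.
Separate and integrate: 2(√h − √h₀) = −(0.03863/A) t.
Set h = 0: 2√h₀ = (0.03863/A) t_empty ⇒ t_empty = 2A√h₀/0.03863.
t_empty = 2·7.041·√2.551/0.03863 = 14.0820·1.59719/0.03863 = 582.230 s.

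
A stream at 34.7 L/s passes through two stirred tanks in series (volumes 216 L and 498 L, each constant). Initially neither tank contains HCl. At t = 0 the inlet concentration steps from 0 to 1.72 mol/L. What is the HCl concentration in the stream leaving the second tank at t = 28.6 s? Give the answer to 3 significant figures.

Species balance on tank i: dCᵢ/dt = (Cᵢ₋₁ − Cᵢ)/τᵢ with τᵢ = Vᵢ/Q.
τ₁ = 216/34.7 = 6.2248 s; τ₂ = 498/34.7 = 14.352 s.
Solving the cascade with C₁(0)=C₂(0)=0 gives C₂(t) = C_in[1 − (τ₁ e^(−t/τ₁) − τ₂ e^(−t/τ₂))/(τ₁ − τ₂)].
At t = 28.6: e^(−t/τ₁) = 0.010107, e^(−t/τ₂) = 0.13631.
C₂ = 1.72·[1 − (6.2248·0.010107 − 14.352·0.13631)/(-8.1268)] = 1.72·0.76702 = 1.3193 mol/L.

1.32 mol/L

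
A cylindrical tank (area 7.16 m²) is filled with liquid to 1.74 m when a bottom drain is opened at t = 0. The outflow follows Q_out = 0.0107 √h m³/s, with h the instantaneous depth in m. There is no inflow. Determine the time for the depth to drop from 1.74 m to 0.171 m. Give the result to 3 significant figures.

Volume balance on the tank: A dh/dt = −0.0107 √h.
This is separable: 2 d(√h)/dt = −0.0107/A, so √h = √h₀ − (0.0107/(2A)) t.
t = 2A(√h₀ − √h)/0.0107 = 2·7.16·(√1.74 − √0.171)/0.0107
  = 14.320 × (1.3191 − 0.41352) / 0.0107 = 1211.9 s.

1210 s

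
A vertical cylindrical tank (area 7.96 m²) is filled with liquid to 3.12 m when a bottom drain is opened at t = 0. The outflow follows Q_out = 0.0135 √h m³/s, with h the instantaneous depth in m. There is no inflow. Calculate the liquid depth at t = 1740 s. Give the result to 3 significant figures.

A dh/dt = −Q_out = −0.0135 √h.
∫ h^(−1/2) dh = −(0.0135/A) ∫ dt, giving 2√h = 2√h₀ − (0.0135/A) t.
√h = √3.12 − 0.0135·1740/(2·7.96) = 1.7664 − 1.4755 = 0.29085.
h = 0.29085² = 0.084594 m.

0.0846 m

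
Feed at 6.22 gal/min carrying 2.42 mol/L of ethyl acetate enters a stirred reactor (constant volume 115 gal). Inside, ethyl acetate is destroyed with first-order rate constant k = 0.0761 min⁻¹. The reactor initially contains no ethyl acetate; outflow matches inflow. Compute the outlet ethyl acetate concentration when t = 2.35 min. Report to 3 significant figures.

0.265 mol/L

Accumulation = in − out − consumed: V dC/dt = Q C_in − Q C − k V C.
dC/dt = (Q/V) C_in − (Q/V + k) C; effective rate a = Q/V + k = 0.054087 + 0.0761 = 0.13019 min⁻¹.
C_ss = Q C_in/(Q + kV) = 1.0054 mol/L; C(t) = C_ss + (C₀ − C_ss) e^(−a t).
C(2.35) = 1.0054 + (-1.0054)·e^(−0.13019·2.35) = 1.0054 + (-1.0054)·0.73643 = 0.26499 mol/L.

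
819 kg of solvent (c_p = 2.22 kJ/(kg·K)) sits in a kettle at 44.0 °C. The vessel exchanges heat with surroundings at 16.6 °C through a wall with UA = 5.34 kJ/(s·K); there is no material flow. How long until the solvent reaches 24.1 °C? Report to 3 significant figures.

441 s

M c_p dT/dt = −UA(T − T_amb).
τ = M c_p/UA = 340.48 s; T_ss = T_amb = 16.600 °C.
T(t) = T_ss + (T₀ − T_ss)e^(−t/τ); set T = 24.1:
t = −τ ln[(T − T_ss)/(T₀ − T_ss)] = −340.48 · ln(0.27372) = 441.14 s.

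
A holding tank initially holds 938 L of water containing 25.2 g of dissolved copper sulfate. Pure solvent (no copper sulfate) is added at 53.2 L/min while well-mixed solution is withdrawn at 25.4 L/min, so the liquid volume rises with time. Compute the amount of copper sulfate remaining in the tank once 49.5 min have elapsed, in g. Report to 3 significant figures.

11.0 g

Let m(t) be the amount of copper sulfate. Volume: V(t) = V₀ + (Q_in − Q_out) t = 938 + 27.800 t; V(49.5) = 2314.1 L.
Species balance (pure solvent in): dm/dt = −Q_out · m/V(t).
dm/m = −Q_out dt/(V₀ + 27.800 t); integrating gives ln(m/m₀) = −(Q_out/(Q_in−Q_out)) ln(V/V₀).
m = m₀ (V₀/V)^(Q_out/(Q_in−Q_out)) = 25.2 × (938/2314.1)^(0.91367) = 11.043 g.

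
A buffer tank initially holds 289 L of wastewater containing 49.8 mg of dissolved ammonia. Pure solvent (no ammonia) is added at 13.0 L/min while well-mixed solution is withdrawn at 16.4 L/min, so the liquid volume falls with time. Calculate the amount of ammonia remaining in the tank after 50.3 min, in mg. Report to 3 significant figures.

Let m(t) be the amount of ammonia. Volume: V(t) = V₀ + (Q_in − Q_out) t = 289 − 3.4000 t; V(50.3) = 117.98 L.
Solute balance: dm/dt = 0 − Q_out C = −Q_out m/V(t).
dm/m = −Q_out dt/(V₀ − 3.4000 t); integrating gives ln(m/m₀) = −(Q_out/(Q_in−Q_out)) ln(V/V₀).
m = m₀ (V₀/V)^(Q_out/(Q_in−Q_out)) = 49.8 × (289/117.98)^(-4.8235) = 0.66137 mg.

0.661 mg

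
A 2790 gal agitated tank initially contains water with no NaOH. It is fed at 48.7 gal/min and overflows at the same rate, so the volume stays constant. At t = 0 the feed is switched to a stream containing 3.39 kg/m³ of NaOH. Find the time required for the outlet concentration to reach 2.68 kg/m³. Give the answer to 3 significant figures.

89.6 min

Transient balance on the dissolved component: V dC/dt = Q(C_in − C), so τ = V/Q = 57.290 min.
C(t) = C_in + (C₀ − C_in) e^(−t/τ). Set C = 2.68 and solve for t:
e^(−t/τ) = (C − C_in)/(C₀ − C_in) = (2.68 − 3.39)/(0 − 3.39) = 0.20944
t = −τ ln(…) = 57.290 × 1.5633 = 89.562 min.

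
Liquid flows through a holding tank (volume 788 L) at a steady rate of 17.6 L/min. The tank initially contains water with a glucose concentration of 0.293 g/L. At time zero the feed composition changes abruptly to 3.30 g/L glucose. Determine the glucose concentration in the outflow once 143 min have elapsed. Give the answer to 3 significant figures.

Accumulation = in − out for the solute gives V dC/dt = Q(C_in − C).
So dC/dt = (C_in − C)/τ with τ = V/Q = 788/17.6 = 44.773 min.
Solution: C(t) = C_in + (C₀ − C_in) e^(−t/τ).
C(143) = 3.30 + (0.293 − 3.30)·e^(−143/44.773) = 3.30 + (-3.0070)·0.041011 = 3.1767 g/L.

3.18 g/L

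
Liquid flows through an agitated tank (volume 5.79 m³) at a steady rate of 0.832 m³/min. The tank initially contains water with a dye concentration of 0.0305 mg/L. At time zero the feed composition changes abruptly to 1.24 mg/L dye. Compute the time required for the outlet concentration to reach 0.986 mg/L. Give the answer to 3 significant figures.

10.9 min

Unsteady species balance (constant V, well mixed): V dC/dt = Q(C_in − C), so τ = V/Q = 6.9591 min.
C(t) = C_in + (C₀ − C_in) e^(−t/τ). Set C = 0.986 and solve for t:
e^(−t/τ) = (C − C_in)/(C₀ − C_in) = (0.986 − 1.24)/(0.0305 − 1.24) = 0.21000
t = −τ ln(…) = 6.9591 × 1.5606 = 10.861 min.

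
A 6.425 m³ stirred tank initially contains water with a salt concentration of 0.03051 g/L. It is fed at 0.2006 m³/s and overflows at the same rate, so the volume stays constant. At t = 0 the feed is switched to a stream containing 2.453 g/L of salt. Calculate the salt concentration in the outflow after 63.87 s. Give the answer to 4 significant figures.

2.123 g/L

Accumulation = in − out for the solute gives V dC/dt = Q(C_in − C).
Time constant τ = V/Q = 6.425/0.2006 = 32.0289 s.
Solution: C(t) = C_in + (C₀ − C_in) e^(−t/τ).
C(63.87) = 2.453 + (0.03051 − 2.453)·e^(−63.87/32.0289) = 2.453 + (-2.42249)·0.136131 = 2.12322 g/L.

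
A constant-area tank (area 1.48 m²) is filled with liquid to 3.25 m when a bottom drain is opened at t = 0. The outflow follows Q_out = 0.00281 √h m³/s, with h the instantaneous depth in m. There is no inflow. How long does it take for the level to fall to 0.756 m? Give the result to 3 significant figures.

983 s

Volume balance on the tank: A dh/dt = −0.00281 √h.
∫ h^(−1/2) dh = −(0.00281/A) ∫ dt, giving 2√h = 2√h₀ − (0.00281/A) t.
t = 2A(√h₀ − √h)/0.00281 = 2·1.48·(√3.25 − √0.756)/0.00281
  = 2.9600 × (1.8028 − 0.86948) / 0.00281 = 983.11 s.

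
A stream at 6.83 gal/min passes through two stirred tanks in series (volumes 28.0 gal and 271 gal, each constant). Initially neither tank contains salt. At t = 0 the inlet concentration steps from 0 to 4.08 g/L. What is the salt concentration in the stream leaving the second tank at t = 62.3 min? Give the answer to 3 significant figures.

3.13 g/L

Each tank obeys Vᵢ dCᵢ/dt = Q(Cᵢ₋₁ − Cᵢ), so τᵢ = Vᵢ/Q.
τ₁ = 28.0/6.83 = 4.0996 min; τ₂ = 271/6.83 = 39.678 min.
Tank 1: C₁ = C_in(1 − e^(−t/τ₁)). Tank 2 (τ₁ ≠ τ₂): C₂ = C_in[1 − (τ₁ e^(−t/τ₁) − τ₂ e^(−t/τ₂))/(τ₁ − τ₂)].
At t = 62.3: e^(−t/τ₁) = 2.5127e-07, e^(−t/τ₂) = 0.20802.
C₂ = 4.08·[1 − (4.0996·2.5127e-07 − 39.678·0.20802)/(-35.578)] = 4.08·0.76802 = 3.1335 g/L.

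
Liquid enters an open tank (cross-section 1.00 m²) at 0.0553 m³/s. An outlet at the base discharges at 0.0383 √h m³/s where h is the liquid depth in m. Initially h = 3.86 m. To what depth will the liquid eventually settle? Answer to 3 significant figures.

Level balance: A dh/dt = 0.0553 − 0.0383 √h. Setting dh/dt = 0:
Q_in = 0.0383 √h_ss ⇒ √h_ss = 0.0553/0.0383 = 1.4439.
h_ss = 1.4439² = 2.0847 m. (Since h₀ = 3.86 m > h_ss, the level will fall toward this value.)

2.08 m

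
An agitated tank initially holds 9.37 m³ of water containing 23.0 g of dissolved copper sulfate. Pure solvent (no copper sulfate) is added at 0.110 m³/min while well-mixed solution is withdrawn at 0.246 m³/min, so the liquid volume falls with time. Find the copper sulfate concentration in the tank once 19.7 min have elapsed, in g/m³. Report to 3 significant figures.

1.87 g/m³

Let m(t) be the amount of copper sulfate. Volume: V(t) = V₀ + (Q_in − Q_out) t = 9.37 − 0.13600 t; V(19.7) = 6.6908 m³.
Solute balance: dm/dt = 0 − Q_out C = −Q_out m/V(t).
Separate: dm/m = −Q_out dt/V(t) ⇒ ln(m/m₀) = −(Q_out/(Q_in−Q_out)) ln(V/V₀).
m = m₀ (V₀/V)^(Q_out/(Q_in−Q_out)) = 23.0 × (9.37/6.6908)^(-1.8088) = 12.507 g.
C = m/V = 12.507/6.6908 = 1.8693 g/m³.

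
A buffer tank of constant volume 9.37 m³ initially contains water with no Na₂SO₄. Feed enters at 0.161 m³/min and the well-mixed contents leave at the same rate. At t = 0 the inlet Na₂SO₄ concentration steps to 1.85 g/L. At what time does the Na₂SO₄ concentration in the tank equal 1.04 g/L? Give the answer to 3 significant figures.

Mass balance on the solute (V constant): V dC/dt = Q(C_in − C), so τ = V/Q = 58.199 min.
C(t) = C_in + (C₀ − C_in) e^(−t/τ). Set C = 1.04 and solve for t:
e^(−t/τ) = (C − C_in)/(C₀ − C_in) = (1.04 − 1.85)/(0 − 1.85) = 0.43784
t = −τ ln(…) = 58.199 × 0.82591 = 48.067 min.

48.1 min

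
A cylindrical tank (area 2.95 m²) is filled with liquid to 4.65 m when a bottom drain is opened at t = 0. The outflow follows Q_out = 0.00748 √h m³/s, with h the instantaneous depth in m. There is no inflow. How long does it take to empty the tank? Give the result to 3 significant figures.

With no inflow, A dh/dt = −0.00748 √h.
∫ h^(−1/2) dh = −(0.00748/A) ∫ dt, giving 2√h = 2√h₀ − (0.00748/A) t.
Tank is empty when √h = 0: t_empty = 2A√h₀/0.00748.
t_empty = 2·2.95·√4.65/0.00748 = 5.9000·2.1564/0.00748 = 1700.9 s.

1700 s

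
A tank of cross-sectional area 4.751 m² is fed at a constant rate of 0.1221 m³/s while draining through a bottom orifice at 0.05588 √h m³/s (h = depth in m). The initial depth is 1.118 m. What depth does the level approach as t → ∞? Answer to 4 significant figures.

4.774 m

A dh/dt = Q_in − 0.05588 √h. Steady state requires inflow = outflow:
Q_in = 0.05588 √h_ss ⇒ √h_ss = 0.1221/0.05588 = 2.18504.
h_ss = 2.18504² = 4.77440 m. (Since h₀ = 1.118 m < h_ss, the level will rise toward this value.)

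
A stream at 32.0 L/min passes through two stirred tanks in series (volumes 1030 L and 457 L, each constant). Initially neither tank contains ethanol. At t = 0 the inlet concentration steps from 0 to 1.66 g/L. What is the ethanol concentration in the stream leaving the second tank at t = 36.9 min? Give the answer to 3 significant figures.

0.812 g/L

Species balance on tank i: dCᵢ/dt = (Cᵢ₋₁ − Cᵢ)/τᵢ with τᵢ = Vᵢ/Q.
τ₁ = 1030/32.0 = 32.188 min; τ₂ = 457/32.0 = 14.281 min.
Solving the cascade with C₁(0)=C₂(0)=0 gives C₂(t) = C_in[1 − (τ₁ e^(−t/τ₁) − τ₂ e^(−t/τ₂))/(τ₁ − τ₂)].
At t = 36.9: e^(−t/τ₁) = 0.31778, e^(−t/τ₂) = 0.075486.
C₂ = 1.66·[1 − (32.188·0.31778 − 14.281·0.075486)/(17.906)] = 1.66·0.48898 = 0.81171 g/L.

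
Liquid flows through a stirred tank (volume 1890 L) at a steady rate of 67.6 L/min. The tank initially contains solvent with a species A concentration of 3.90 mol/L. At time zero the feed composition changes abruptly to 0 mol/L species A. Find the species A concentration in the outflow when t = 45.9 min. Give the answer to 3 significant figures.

0.755 mol/L

Mass balance on the solute (V constant): V dC/dt = Q(C_in − C).
Time constant τ = V/Q = 1890/67.6 = 27.959 min.
Solution: C(t) = C_in + (C₀ − C_in) e^(−t/τ).
C(45.9) = 0 + (3.90 − 0)·e^(−45.9/27.959) = 0 + (3.9000)·0.19365 = 0.75523 mol/L.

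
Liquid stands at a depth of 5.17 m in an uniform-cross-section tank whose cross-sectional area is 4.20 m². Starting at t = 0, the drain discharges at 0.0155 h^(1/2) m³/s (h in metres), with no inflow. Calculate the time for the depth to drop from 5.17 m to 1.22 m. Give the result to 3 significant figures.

With no inflow, A dh/dt = −0.0155 √h.
∫ h^(−1/2) dh = −(0.0155/A) ∫ dt, giving 2√h = 2√h₀ − (0.0155/A) t.
t = 2A(√h₀ − √h)/0.0155 = 2·4.20·(√5.17 − √1.22)/0.0155
  = 8.4000 × (2.2738 − 1.1045) / 0.0155 = 633.65 s.

634 s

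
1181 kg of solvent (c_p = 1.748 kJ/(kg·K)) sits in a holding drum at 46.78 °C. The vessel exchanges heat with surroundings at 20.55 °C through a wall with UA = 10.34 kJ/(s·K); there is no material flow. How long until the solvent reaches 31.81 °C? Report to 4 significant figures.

168.8 s

Lumped-capacitance energy balance: M c_p dT/dt = UA(T_amb − T).
τ = M c_p/UA = 199.651 s; T_ss = T_amb = 20.5500 °C.
T(t) = T_ss + (T₀ − T_ss)e^(−t/τ); set T = 31.81:
t = −τ ln[(T − T_ss)/(T₀ − T_ss)] = −199.651 · ln(0.429279) = 168.834 s.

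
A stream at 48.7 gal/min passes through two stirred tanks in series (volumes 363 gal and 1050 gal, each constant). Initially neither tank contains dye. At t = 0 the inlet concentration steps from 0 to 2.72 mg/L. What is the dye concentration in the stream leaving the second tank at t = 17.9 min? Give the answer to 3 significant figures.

Time constants: τᵢ = Vᵢ/Q for each well-mixed tank.
τ₁ = 363/48.7 = 7.4538 min; τ₂ = 1050/48.7 = 21.561 min.
Tank 1: C₁ = C_in(1 − e^(−t/τ₁)). Tank 2 (τ₁ ≠ τ₂): C₂ = C_in[1 − (τ₁ e^(−t/τ₁) − τ₂ e^(−t/τ₂))/(τ₁ − τ₂)].
At t = 17.9: e^(−t/τ₁) = 0.090586, e^(−t/τ₂) = 0.43595.
C₂ = 2.72·[1 − (7.4538·0.090586 − 21.561·0.43595)/(-14.107)] = 2.72·0.38156 = 1.0378 mg/L.

1.04 mg/L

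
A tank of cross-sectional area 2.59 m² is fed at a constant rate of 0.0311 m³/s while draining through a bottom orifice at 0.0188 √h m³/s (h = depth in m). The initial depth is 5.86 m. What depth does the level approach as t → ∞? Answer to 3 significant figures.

2.74 m

Level balance: A dh/dt = 0.0311 − 0.0188 √h. Setting dh/dt = 0:
Q_in = 0.0188 √h_ss ⇒ √h_ss = 0.0311/0.0188 = 1.6543.
h_ss = 1.6543² = 2.7366 m. (Since h₀ = 5.86 m > h_ss, the level will fall toward this value.)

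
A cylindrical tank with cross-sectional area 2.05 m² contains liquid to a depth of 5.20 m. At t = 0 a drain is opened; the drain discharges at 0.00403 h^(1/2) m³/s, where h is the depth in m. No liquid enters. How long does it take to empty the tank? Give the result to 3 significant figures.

2320 s

A dh/dt = −Q_out = −0.00403 √h.
∫ h^(−1/2) dh = −(0.00403/A) ∫ dt, giving 2√h = 2√h₀ − (0.00403/A) t.
Tank is empty when √h = 0: t_empty = 2A√h₀/0.00403.
t_empty = 2·2.05·√5.20/0.00403 = 4.1000·2.2804/0.00403 = 2320.0 s.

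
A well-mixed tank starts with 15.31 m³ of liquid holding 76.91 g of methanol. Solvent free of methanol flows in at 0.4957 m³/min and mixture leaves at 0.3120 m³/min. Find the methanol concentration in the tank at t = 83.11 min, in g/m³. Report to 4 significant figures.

0.7768 g/m³

Total volume: dV/dt = Q_in − Q_out = 0.183700 m³/min, so V(t) = 15.31 + 0.183700 t and V(83.11) = 30.5773 m³.
No methanol enters, so dm/dt = −Q_out · (m/V).
dm/m = −Q_out dt/(V₀ + 0.183700 t); integrating gives ln(m/m₀) = −(Q_out/(Q_in−Q_out)) ln(V/V₀).
m = m₀ (V₀/V)^(Q_out/(Q_in−Q_out)) = 76.91 × (15.31/30.5773)^(1.69842) = 23.7540 g.
C = m/V = 23.7540/30.5773 = 0.776850 g/m³.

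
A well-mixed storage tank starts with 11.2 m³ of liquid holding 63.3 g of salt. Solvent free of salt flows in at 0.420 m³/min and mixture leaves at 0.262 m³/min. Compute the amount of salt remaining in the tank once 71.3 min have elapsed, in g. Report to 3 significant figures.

Let m(t) be the amount of salt. Volume: V(t) = V₀ + (Q_in − Q_out) t = 11.2 + 0.15800 t; V(71.3) = 22.465 m³.
No salt enters, so dm/dt = −Q_out · (m/V).
dm/m = −Q_out dt/(V₀ + 0.15800 t); integrating gives ln(m/m₀) = −(Q_out/(Q_in−Q_out)) ln(V/V₀).
m = m₀ (V₀/V)^(Q_out/(Q_in−Q_out)) = 63.3 × (11.2/22.465)^(1.6582) = 19.958 g.

20.0 g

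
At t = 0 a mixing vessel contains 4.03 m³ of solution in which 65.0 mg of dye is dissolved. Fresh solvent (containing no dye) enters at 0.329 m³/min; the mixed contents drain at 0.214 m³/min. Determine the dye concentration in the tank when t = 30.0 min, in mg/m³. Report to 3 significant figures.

2.75 mg/m³

Total volume: dV/dt = Q_in − Q_out = 0.11500 m³/min, so V(t) = 4.03 + 0.11500 t and V(30.0) = 7.4800 m³.
No dye enters, so dm/dt = −Q_out · (m/V).
Separate: dm/m = −Q_out dt/V(t) ⇒ ln(m/m₀) = −(Q_out/(Q_in−Q_out)) ln(V/V₀).
m = m₀ (V₀/V)^(Q_out/(Q_in−Q_out)) = 65.0 × (4.03/7.4800)^(1.8609) = 20.563 mg.
C = m/V = 20.563/7.4800 = 2.7491 mg/m³.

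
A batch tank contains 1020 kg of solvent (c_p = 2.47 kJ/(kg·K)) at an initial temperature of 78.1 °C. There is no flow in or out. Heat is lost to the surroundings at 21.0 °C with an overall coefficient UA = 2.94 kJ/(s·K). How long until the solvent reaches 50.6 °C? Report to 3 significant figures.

563 s

First-law balance (no shaft work): M c_p dT/dt = −UA(T − T_amb).
τ = M c_p/UA = 856.94 s; T_ss = T_amb = 21.000 °C.
T(t) = T_ss + (T₀ − T_ss)e^(−t/τ); set T = 50.6:
t = −τ ln[(T − T_ss)/(T₀ − T_ss)] = −856.94 · ln(0.51839) = 563.03 s.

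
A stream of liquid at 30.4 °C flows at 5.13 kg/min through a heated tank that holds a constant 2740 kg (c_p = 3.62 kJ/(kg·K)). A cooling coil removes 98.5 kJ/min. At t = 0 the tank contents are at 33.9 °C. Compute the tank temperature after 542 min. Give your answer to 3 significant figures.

28.3 °C

M c_p dT/dt = ṁ c_p (T_in − T) − Q̇.
Rearrange: dT/dt = (T_ss − T)/τ with τ = M/ṁ = 534.11 min and T_ss = T_in − Q̇/(ṁ c_p) = 25.096 °C.
Integrating: T(t) = T_ss + (T₀ − T_ss) e^(−t/τ).
T(542) = 25.096 + (8.8041)·e^(−542/534.11) = 25.096 + (8.8041)·0.36249 = 28.287 °C.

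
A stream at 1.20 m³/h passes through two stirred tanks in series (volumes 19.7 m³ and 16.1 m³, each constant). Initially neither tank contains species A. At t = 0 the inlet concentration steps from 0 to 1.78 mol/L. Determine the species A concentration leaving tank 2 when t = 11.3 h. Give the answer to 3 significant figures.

Each tank obeys Vᵢ dCᵢ/dt = Q(Cᵢ₋₁ − Cᵢ), so τᵢ = Vᵢ/Q.
τ₁ = 19.7/1.20 = 16.417 h; τ₂ = 16.1/1.20 = 13.417 h.
Tank 1: C₁ = C_in(1 − e^(−t/τ₁)). Tank 2 (τ₁ ≠ τ₂): C₂ = C_in[1 − (τ₁ e^(−t/τ₁) − τ₂ e^(−t/τ₂))/(τ₁ − τ₂)].
At t = 11.3: e^(−t/τ₁) = 0.50242, e^(−t/τ₂) = 0.43075.
C₂ = 1.78·[1 − (16.417·0.50242 − 13.417·0.43075)/(3.0000)] = 1.78·0.17706 = 0.31516 mol/L.

0.315 mol/L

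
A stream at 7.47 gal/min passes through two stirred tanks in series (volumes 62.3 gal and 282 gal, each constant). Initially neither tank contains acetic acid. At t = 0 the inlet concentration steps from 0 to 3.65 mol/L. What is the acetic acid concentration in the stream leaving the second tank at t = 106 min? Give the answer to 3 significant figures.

3.37 mol/L

Each tank obeys Vᵢ dCᵢ/dt = Q(Cᵢ₋₁ − Cᵢ), so τᵢ = Vᵢ/Q.
τ₁ = 62.3/7.47 = 8.3400 min; τ₂ = 282/7.47 = 37.751 min.
Solving the cascade with C₁(0)=C₂(0)=0 gives C₂(t) = C_in[1 − (τ₁ e^(−t/τ₁) − τ₂ e^(−t/τ₂))/(τ₁ − τ₂)].
At t = 106: e^(−t/τ₁) = 3.0214e-06, e^(−t/τ₂) = 0.060333.
C₂ = 3.65·[1 − (8.3400·3.0214e-06 − 37.751·0.060333)/(-29.411)] = 3.65·0.92256 = 3.3673 mol/L.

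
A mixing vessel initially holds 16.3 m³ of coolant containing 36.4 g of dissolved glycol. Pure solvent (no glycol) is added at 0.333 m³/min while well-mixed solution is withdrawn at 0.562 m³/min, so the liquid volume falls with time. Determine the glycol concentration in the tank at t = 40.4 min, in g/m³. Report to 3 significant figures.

Let m(t) be the amount of glycol. Volume: V(t) = V₀ + (Q_in − Q_out) t = 16.3 − 0.22900 t; V(40.4) = 7.0484 m³.
No glycol enters, so dm/dt = −Q_out · (m/V).
Separate: dm/m = −Q_out dt/V(t) ⇒ ln(m/m₀) = −(Q_out/(Q_in−Q_out)) ln(V/V₀).
m = m₀ (V₀/V)^(Q_out/(Q_in−Q_out)) = 36.4 × (16.3/7.0484)^(-2.4541) = 4.6511 g.
C = m/V = 4.6511/7.0484 = 0.65988 g/m³.

0.660 g/m³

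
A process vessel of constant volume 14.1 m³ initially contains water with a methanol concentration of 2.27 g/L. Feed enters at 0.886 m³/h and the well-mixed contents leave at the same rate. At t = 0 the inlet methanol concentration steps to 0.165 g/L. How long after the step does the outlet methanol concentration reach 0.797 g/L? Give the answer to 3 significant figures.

19.1 h

Species balance: V dC/dt = Q(C_in − C) ⇒ τ = V/Q = 15.914 h.
C(t) = C_in + (C₀ − C_in) e^(−t/τ). Set C = 0.797 and solve for t:
e^(−t/τ) = (C − C_in)/(C₀ − C_in) = (0.797 − 0.165)/(2.27 − 0.165) = 0.30024
t = −τ ln(…) = 15.914 × 1.2032 = 19.148 h.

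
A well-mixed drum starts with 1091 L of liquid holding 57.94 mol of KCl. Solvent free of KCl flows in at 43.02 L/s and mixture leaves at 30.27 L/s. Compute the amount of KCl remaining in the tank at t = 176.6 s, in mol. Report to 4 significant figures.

4.060 mol

Let m(t) be the amount of KCl. Volume: V(t) = V₀ + (Q_in − Q_out) t = 1091 + 12.7500 t; V(176.6) = 3342.65 L.
Species balance (pure solvent in): dm/dt = −Q_out · m/V(t).
Separate: dm/m = −Q_out dt/V(t) ⇒ ln(m/m₀) = −(Q_out/(Q_in−Q_out)) ln(V/V₀).
m = m₀ (V₀/V)^(Q_out/(Q_in−Q_out)) = 57.94 × (1091/3342.65)^(2.37412) = 4.05999 mol.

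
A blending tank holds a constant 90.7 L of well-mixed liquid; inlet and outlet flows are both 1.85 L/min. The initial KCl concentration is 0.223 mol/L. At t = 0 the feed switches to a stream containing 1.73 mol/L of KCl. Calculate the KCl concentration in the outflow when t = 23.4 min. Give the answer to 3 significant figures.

Species balance on the tank: V dC/dt = Q(C_in − C).
So dC/dt = (C_in − C)/τ with τ = V/Q = 90.7/1.85 = 49.027 min.
This is linear first-order; C(t) = C_in + (C₀ − C_in) e^(−t/τ).
C(23.4) = 1.73 + (0.223 − 1.73)·e^(−23.4/49.027) = 1.73 + (-1.5070)·0.62046 = 0.79496 mol/L.

0.795 mol/L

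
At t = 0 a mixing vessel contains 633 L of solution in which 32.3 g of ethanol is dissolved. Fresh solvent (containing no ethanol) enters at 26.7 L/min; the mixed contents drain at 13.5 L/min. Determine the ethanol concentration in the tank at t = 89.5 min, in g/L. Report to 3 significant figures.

Let m(t) be the amount of ethanol. Volume: V(t) = V₀ + (Q_in − Q_out) t = 633 + 13.200 t; V(89.5) = 1814.4 L.
No ethanol enters, so dm/dt = −Q_out · (m/V).
Separate: dm/m = −Q_out dt/V(t) ⇒ ln(m/m₀) = −(Q_out/(Q_in−Q_out)) ln(V/V₀).
m = m₀ (V₀/V)^(Q_out/(Q_in−Q_out)) = 32.3 × (633/1814.4)^(1.0227) = 11.002 g.
C = m/V = 11.002/1814.4 = 0.0060638 g/L.

0.00606 g/L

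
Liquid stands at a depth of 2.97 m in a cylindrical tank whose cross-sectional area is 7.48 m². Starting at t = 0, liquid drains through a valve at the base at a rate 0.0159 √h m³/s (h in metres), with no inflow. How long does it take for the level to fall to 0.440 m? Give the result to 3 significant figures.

Unsteady balance on liquid volume: A dh/dt = −0.0159 √h.
Separate and integrate: 2(√h − √h₀) = −(0.0159/A) t.
t = 2A(√h₀ − √h)/0.0159 = 2·7.48·(√2.97 − √0.440)/0.0159
  = 14.960 × (1.7234 − 0.66332) / 0.0159 = 997.37 s.

997 s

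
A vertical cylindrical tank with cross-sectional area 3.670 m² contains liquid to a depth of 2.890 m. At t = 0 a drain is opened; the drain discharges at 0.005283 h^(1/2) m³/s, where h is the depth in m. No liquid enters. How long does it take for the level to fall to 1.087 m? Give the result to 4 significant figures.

913.4 s

A dh/dt = −Q_out = −0.005283 √h.
Separate and integrate: 2(√h − √h₀) = −(0.005283/A) t.
t = 2A(√h₀ − √h)/0.005283 = 2·3.670·(√2.890 − √1.087)/0.005283
  = 7.34000 × (1.70000 − 1.04259) / 0.005283 = 913.376 s.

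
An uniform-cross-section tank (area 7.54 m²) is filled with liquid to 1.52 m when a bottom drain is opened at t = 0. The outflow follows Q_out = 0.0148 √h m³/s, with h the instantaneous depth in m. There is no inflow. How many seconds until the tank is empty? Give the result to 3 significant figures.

With no inflow, A dh/dt = −0.0148 √h.
∫ h^(−1/2) dh = −(0.0148/A) ∫ dt, giving 2√h = 2√h₀ − (0.0148/A) t.
Set h = 0: 2√h₀ = (0.0148/A) t_empty ⇒ t_empty = 2A√h₀/0.0148.
t_empty = 2·7.54·√1.52/0.0148 = 15.080·1.2329/0.0148 = 1256.2 s.

1260 s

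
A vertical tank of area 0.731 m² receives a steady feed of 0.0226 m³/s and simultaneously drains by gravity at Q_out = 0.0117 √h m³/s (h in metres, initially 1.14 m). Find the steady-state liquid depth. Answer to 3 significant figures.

3.73 m

Accumulation of liquid (constant cross-section A): A dh/dt = Q_in − 0.0117 √h. At steady state dh/dt = 0:
Q_in = 0.0117 √h_ss ⇒ √h_ss = 0.0226/0.0117 = 1.9316.
h_ss = 1.9316² = 3.7312 m. (Since h₀ = 1.14 m < h_ss, the level will rise toward this value.)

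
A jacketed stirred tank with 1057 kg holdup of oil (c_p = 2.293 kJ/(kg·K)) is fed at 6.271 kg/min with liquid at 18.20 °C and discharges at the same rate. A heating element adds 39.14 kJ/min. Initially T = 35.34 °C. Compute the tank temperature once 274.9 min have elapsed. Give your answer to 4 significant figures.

M c_p dT/dt = ṁ c_p (T_in − T) + Q̇.
τ = M/ṁ = 168.554 min; T_ss = T_in + Q̇/(ṁ c_p) = 18.20 + 39.14/(6.271·2.293) = 20.9219 °C.
This is linear first-order; T(t) = T_ss + (T₀ − T_ss) e^(−t/τ).
T(274.9) = 20.9219 + (14.4181)·e^(−274.9/168.554) = 20.9219 + (14.4181)·0.195747 = 23.7442 °C.

23.74 °C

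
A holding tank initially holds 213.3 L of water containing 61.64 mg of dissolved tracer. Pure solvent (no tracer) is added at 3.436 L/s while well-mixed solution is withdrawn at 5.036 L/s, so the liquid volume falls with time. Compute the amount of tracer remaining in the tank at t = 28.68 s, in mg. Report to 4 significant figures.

28.76 mg

Total volume: dV/dt = Q_in − Q_out = -1.60000 L/s, so V(t) = 213.3 − 1.60000 t and V(28.68) = 167.412 L.
Solute balance: dm/dt = 0 − Q_out C = −Q_out m/V(t).
Separate: dm/m = −Q_out dt/V(t) ⇒ ln(m/m₀) = −(Q_out/(Q_in−Q_out)) ln(V/V₀).
m = m₀ (V₀/V)^(Q_out/(Q_in−Q_out)) = 61.64 × (213.3/167.412)^(-3.14750) = 28.7562 mg.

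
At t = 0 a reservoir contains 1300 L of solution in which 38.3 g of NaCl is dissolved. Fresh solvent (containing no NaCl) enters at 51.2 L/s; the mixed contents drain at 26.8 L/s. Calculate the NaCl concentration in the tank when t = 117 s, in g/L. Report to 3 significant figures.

Total volume: dV/dt = Q_in − Q_out = 24.400 L/s, so V(t) = 1300 + 24.400 t and V(117) = 4154.8 L.
Species balance (pure solvent in): dm/dt = −Q_out · m/V(t).
Separate: dm/m = −Q_out dt/V(t) ⇒ ln(m/m₀) = −(Q_out/(Q_in−Q_out)) ln(V/V₀).
m = m₀ (V₀/V)^(Q_out/(Q_in−Q_out)) = 38.3 × (1300/4154.8)^(1.0984) = 10.690 g.
C = m/V = 10.690/4154.8 = 0.0025728 g/L.

0.00257 g/L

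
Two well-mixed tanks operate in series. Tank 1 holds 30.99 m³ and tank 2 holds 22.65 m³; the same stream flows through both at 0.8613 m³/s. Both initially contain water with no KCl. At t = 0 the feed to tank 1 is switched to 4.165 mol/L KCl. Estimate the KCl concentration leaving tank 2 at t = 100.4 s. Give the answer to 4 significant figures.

Species balance on tank i: dCᵢ/dt = (Cᵢ₋₁ − Cᵢ)/τᵢ with τᵢ = Vᵢ/Q.
τ₁ = 30.99/0.8613 = 35.9805 s; τ₂ = 22.65/0.8613 = 26.2975 s.
Tank 1: C₁ = C_in(1 − e^(−t/τ₁)). Tank 2 (τ₁ ≠ τ₂): C₂ = C_in[1 − (τ₁ e^(−t/τ₁) − τ₂ e^(−t/τ₂))/(τ₁ − τ₂)].
At t = 100.4: e^(−t/τ₁) = 0.0613966, e^(−t/τ₂) = 0.0219748.
C₂ = 4.165·[1 − (35.9805·0.0613966 − 26.2975·0.0219748)/(9.68304)] = 4.165·0.831541 = 3.46337 mol/L.

3.463 mol/L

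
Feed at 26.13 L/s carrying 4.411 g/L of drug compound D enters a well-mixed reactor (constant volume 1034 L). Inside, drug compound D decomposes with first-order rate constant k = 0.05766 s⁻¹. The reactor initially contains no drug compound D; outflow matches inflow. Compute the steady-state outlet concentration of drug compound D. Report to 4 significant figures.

Species balance: V dC/dt = Q C_in − Q C − k V C.
At steady state: 0 = Q C_in − (Q + kV) C_ss, so C_ss = Q C_in/(Q + kV).
C_ss = 26.13·4.411/(26.13 + 0.05766·1034) = 115.259/85.7504 = 1.34413 g/L.

1.344 g/L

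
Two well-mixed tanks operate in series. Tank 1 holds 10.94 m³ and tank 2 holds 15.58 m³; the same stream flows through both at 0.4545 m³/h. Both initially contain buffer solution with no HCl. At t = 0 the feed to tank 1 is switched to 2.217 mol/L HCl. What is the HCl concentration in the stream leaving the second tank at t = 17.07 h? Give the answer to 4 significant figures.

Time constants: τᵢ = Vᵢ/Q for each well-mixed tank.
τ₁ = 10.94/0.4545 = 24.0704 h; τ₂ = 15.58/0.4545 = 34.2794 h.
Tank 1: C₁ = C_in(1 − e^(−t/τ₁)). Tank 2 (τ₁ ≠ τ₂): C₂ = C_in[1 − (τ₁ e^(−t/τ₁) − τ₂ e^(−t/τ₂))/(τ₁ − τ₂)].
At t = 17.07: e^(−t/τ₁) = 0.492053, e^(−t/τ₂) = 0.607765.
C₂ = 2.217·[1 − (24.0704·0.492053 − 34.2794·0.607765)/(-10.2090)] = 2.217·0.119412 = 0.264736 mol/L.

0.2647 mol/L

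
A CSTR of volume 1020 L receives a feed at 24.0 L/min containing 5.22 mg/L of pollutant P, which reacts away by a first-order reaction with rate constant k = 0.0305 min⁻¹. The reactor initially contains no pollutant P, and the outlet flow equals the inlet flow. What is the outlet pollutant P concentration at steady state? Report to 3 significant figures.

Accumulation = in − out − consumed: V dC/dt = Q C_in − Q C − k V C.
Steady state (dC/dt = 0): C_ss = Q C_in/(Q + kV) = C_in/(1 + kV/Q).
C_ss = 24.0·5.22/(24.0 + 0.0305·1020) = 125.28/55.110 = 2.2733 mg/L.

2.27 mg/L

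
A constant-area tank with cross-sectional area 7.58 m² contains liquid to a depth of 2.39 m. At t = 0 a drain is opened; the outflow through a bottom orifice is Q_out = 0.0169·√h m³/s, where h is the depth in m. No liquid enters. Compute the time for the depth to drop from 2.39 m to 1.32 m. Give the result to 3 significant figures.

A dh/dt = −Q_out = −0.0169 √h.
This is separable: 2 d(√h)/dt = −0.0169/A, so √h = √h₀ − (0.0169/(2A)) t.
t = 2A(√h₀ − √h)/0.0169 = 2·7.58·(√2.39 − √1.32)/0.0169
  = 15.160 × (1.5460 − 1.1489) / 0.0169 = 356.17 s.

356 s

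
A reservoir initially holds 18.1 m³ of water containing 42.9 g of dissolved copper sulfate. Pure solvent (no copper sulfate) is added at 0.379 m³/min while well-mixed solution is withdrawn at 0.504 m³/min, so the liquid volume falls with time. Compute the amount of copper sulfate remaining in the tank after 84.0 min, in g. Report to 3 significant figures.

Total volume: dV/dt = Q_in − Q_out = -0.12500 m³/min, so V(t) = 18.1 − 0.12500 t and V(84.0) = 7.6000 m³.
Species balance (pure solvent in): dm/dt = −Q_out · m/V(t).
dm/m = −Q_out dt/(V₀ − 0.12500 t); integrating gives ln(m/m₀) = −(Q_out/(Q_in−Q_out)) ln(V/V₀).
m = m₀ (V₀/V)^(Q_out/(Q_in−Q_out)) = 42.9 × (18.1/7.6000)^(-4.0320) = 1.2970 g.

1.30 g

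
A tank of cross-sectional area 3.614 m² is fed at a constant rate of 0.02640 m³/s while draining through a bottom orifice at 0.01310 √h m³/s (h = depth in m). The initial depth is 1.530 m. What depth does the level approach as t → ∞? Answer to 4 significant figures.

A dh/dt = Q_in − 0.01310 √h. Steady state requires inflow = outflow:
Q_in = 0.01310 √h_ss ⇒ √h_ss = 0.02640/0.01310 = 2.01527.
h_ss = 2.01527² = 4.06130 m. (Since h₀ = 1.530 m < h_ss, the level will rise toward this value.)

4.061 m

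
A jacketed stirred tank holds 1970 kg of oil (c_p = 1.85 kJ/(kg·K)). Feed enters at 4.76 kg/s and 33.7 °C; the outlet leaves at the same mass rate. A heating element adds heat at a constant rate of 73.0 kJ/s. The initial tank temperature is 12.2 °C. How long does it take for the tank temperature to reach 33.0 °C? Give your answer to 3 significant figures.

496 s

Unsteady energy balance on the tank contents: M c_p dT/dt = ṁ c_p (T_in − T) + 73.0.
τ = M/ṁ = 413.87 s; T_ss = T_in + Q̇/(ṁ c_p) = 41.990 °C.
T(t) = T_ss + (T₀ − T_ss) e^(−t/τ). Set T = 33.0:
e^(−t/τ) = (33.0 − 41.990)/(12.2 − 41.990) = 0.30177
t = −413.87 · ln(0.30177) = 495.84 s.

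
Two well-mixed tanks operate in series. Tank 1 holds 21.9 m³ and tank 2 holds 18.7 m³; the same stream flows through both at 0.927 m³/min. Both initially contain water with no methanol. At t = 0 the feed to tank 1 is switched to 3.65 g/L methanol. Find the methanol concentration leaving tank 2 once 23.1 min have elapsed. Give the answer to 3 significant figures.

1.04 g/L

Time constants: τᵢ = Vᵢ/Q for each well-mixed tank.
τ₁ = 21.9/0.927 = 23.625 min; τ₂ = 18.7/0.927 = 20.173 min.
Tank 1: C₁ = C_in(1 − e^(−t/τ₁)). Tank 2 (τ₁ ≠ τ₂): C₂ = C_in[1 − (τ₁ e^(−t/τ₁) − τ₂ e^(−t/τ₂))/(τ₁ − τ₂)].
At t = 23.1: e^(−t/τ₁) = 0.37614, e^(−t/τ₂) = 0.31819.
C₂ = 3.65·[1 − (23.625·0.37614 − 20.173·0.31819)/(3.4520)] = 3.65·0.28520 = 1.0410 g/L.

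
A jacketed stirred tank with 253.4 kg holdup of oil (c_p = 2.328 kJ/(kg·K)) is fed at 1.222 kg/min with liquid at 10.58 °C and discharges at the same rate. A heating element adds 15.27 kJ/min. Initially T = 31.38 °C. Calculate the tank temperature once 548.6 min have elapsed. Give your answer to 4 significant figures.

M c_p dT/dt = ṁ c_p (T_in − T) + Q̇.
Rearrange: dT/dt = (T_ss − T)/τ with τ = M/ṁ = 207.365 min and T_ss = T_in + Q̇/(ṁ c_p) = 15.9477 °C.
Integrating: T(t) = T_ss + (T₀ − T_ss) e^(−t/τ).
T(548.6) = 15.9477 + (15.4323)·e^(−548.6/207.365) = 15.9477 + (15.4323)·0.0709644 = 17.0428 °C.

17.04 °C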